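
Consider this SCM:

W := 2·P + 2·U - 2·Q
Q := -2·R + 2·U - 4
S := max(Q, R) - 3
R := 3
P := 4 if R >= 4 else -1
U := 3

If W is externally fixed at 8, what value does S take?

The intervention breaks the incoming arrows to W: W := 2·P + 2·U - 2·Q no longer applies, and W = 8.
Since S is not a descendant of the intervened variable, it is unaffected.
Q = -2·R + 2·U - 4  [with R=3, U=3]  = -4
S = max(Q, R) - 3  [with Q=-4, R=3]  = 0

0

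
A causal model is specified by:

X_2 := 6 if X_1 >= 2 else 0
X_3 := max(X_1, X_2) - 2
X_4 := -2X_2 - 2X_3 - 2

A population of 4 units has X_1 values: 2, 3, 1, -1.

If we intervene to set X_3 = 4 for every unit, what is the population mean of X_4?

-16

The intervention sets X_3=4 in all 4 units regardless of X_1. Recomputing X_4 per unit gives -22, -22, -10, -10; average -16.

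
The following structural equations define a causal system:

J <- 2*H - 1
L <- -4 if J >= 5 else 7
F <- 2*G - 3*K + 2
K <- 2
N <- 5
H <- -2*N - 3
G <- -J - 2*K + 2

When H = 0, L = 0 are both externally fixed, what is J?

-1

The joint intervention fixes H = 0, L = 0, removing each variable's own equation.
J = 2*H - 1  [with H=0]  = -1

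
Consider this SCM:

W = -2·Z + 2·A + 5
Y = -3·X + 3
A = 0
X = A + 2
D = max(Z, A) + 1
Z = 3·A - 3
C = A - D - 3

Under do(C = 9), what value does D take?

1

Intervening sets C = 9 and removes its equation (C = A - D - 3).
D is not downstream of the intervention, so its value is determined by the original equations.
Z = 3·A - 3  [with A=0]  = -3
D = max(Z, A) + 1  [with Z=-3, A=0]  = 1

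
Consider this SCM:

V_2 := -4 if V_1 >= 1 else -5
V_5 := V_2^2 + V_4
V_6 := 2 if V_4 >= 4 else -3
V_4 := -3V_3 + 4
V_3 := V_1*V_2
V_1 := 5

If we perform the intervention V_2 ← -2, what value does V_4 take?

34

Under do(V_2=-2), the mechanism V_2 := -4 if V_1 >= 1 else -5 is discarded; V_2 is fixed at -2.
V_3 = V_1*V_2  [with V_1=5, V_2=-2]  = -10
V_4 = -3V_3 + 4  [with V_3=-10]  = 34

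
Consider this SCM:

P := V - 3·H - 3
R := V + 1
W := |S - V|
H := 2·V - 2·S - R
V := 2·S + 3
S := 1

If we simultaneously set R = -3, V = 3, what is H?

Setting R = -3, V = 3 by intervention discards those variables' equations.
H = 2·V - 2·S - R  [with V=3, S=1, R=-3]  = 7

7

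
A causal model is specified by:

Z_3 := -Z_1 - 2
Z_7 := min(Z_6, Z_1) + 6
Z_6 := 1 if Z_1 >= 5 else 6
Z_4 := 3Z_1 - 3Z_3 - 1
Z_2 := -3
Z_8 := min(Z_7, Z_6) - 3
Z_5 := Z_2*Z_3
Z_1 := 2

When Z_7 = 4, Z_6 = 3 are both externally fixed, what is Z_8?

0

Under do(Z_7 = 4, Z_6 = 3), each intervened variable's structural equation is replaced by its fixed value.
Z_8 = min(Z_7, Z_6) - 3  [with Z_7=4, Z_6=3]  = 0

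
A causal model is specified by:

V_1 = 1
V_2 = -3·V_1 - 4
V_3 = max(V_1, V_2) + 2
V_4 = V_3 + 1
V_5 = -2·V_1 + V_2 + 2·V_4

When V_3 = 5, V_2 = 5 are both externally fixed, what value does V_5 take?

Setting V_3 = 5, V_2 = 5 by intervention discards those variables' equations.
V_4 = V_3 + 1  [with V_3=5]  = 6
V_5 = -2·V_1 + V_2 + 2·V_4  [with V_1=1, V_2=5, V_4=6]  = 15

15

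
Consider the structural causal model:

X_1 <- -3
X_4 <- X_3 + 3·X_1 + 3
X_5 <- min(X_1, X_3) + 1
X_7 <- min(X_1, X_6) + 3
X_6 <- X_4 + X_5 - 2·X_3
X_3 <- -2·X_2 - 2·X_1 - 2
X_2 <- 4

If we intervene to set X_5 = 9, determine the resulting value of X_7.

0

Under do(X_5=9), the mechanism X_5 <- min(X_1, X_3) + 1 is discarded; X_5 is fixed at 9.
X_3 = -2·X_2 - 2·X_1 - 2  [with X_2=4, X_1=-3]  = -4
X_4 = X_3 + 3·X_1 + 3  [with X_3=-4, X_1=-3]  = -10
X_6 = X_4 + X_5 - 2·X_3  [with X_4=-10, X_5=9, X_3=-4]  = 7
X_7 = min(X_1, X_6) + 3  [with X_1=-3, X_6=7]  = 0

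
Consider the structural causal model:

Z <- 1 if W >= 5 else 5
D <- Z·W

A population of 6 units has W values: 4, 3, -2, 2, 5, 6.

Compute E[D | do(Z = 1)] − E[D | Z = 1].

Under do(Z=1), Z's equation is replaced by Z=1 for every unit. Per-unit D: 4, 3, -2, 2, 5, 6. Mean = 3.
Conditioning on Z=1 selects the 2 unit(s) with W ∈ {5, 6}. Their D values: 5, 6. Mean = 5.5.
Difference = 3 − 5.5 = -2.5.

-2.5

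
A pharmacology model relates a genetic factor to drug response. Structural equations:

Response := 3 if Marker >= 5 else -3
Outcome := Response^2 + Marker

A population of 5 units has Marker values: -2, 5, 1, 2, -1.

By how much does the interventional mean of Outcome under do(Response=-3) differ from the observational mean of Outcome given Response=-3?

1

Under do(Response=-3), Response's equation is replaced by Response=-3 for every unit. Per-unit Outcome: 7, 14, 10, 11, 8. Mean = 10.
Observing Response=-3 restricts to units where Response's equation naturally yields -3: Marker ∈ {-2, 1, 2, -1}. In that subpopulation Outcome = 7, 10, 11, 8, mean 9.
Difference = 10 − 9 = 1.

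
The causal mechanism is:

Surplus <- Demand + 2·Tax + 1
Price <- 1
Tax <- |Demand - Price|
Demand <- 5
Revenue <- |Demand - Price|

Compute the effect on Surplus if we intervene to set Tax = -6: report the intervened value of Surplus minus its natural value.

-20

Intervening sets Tax = -6 and removes its equation (Tax <- |Demand - Price|).
Surplus = Demand + 2·Tax + 1  [with Demand=5, Tax=-6]  = -6
Without intervention: Tax = |Demand - Price|  [with Demand=5, Price=1]  = 4; Surplus = Demand + 2·Tax + 1  [with Demand=5, Tax=4]  = 14.
Change = -6 − 14 = -20.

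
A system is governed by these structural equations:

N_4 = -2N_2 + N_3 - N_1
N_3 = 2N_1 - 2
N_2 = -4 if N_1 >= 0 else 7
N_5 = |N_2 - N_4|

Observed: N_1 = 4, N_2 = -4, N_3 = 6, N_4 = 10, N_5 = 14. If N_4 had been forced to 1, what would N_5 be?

Intervening sets N_4 = 1 and removes its equation (N_4 = -2N_2 + N_3 - N_1).
N_2 = -4 if N_1 >= 0 else 7  [with N_1=4]  = -4
N_5 = |N_2 - N_4|  [with N_2=-4, N_4=1]  = 5

5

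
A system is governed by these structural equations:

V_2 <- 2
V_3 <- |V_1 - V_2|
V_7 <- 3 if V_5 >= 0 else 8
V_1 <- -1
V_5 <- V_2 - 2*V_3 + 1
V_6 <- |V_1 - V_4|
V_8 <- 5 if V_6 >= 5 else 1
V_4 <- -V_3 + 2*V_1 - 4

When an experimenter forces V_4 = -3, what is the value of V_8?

do(V_4=-3) replaces the equation V_4 <- -V_3 + 2*V_1 - 4 with the constant V_4 = -3.
V_6 = |V_1 - V_4|  [with V_1=-1, V_4=-3]  = 2
V_8 = 5 if V_6 >= 5 else 1  [with V_6=2]  = 1

1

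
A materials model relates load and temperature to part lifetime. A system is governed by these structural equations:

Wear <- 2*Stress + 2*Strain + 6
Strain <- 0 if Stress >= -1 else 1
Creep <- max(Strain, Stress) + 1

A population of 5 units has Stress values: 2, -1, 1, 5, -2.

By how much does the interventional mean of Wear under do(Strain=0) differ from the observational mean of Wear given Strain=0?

-1.5

do(Strain=0) breaks Strain's dependence on Stress. With Strain=0 fixed, Wear across the units is 10, 4, 8, 16, 2, mean 8.
Conditioning on Strain=0 selects the 4 unit(s) with Stress ∈ {2, -1, 1, 5}. Their Wear values: 10, 4, 8, 16. Mean = 9.5.
Difference = 8 − 9.5 = -1.5.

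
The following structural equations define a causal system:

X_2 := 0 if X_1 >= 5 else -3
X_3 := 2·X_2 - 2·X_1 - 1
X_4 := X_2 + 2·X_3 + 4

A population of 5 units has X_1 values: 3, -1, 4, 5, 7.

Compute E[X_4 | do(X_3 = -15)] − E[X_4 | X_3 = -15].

-0.3

The intervention sets X_3=-15 in all 5 units regardless of X_1. Recomputing X_4 per unit gives -29, -29, -29, -26, -26; average -27.8.
Conditioning on X_3=-15 selects the 2 unit(s) with X_1 ∈ {4, 7}. Their X_4 values: -29, -26. Mean = -27.5.
Difference = -27.8 − (-27.5) = -0.3.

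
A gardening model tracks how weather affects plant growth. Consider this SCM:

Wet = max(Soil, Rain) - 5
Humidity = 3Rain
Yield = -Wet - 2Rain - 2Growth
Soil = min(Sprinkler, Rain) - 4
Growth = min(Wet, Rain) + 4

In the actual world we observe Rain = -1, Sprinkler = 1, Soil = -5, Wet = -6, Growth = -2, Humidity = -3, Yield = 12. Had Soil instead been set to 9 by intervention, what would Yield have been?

-8

The intervention breaks the incoming arrows to Soil: Soil = min(Sprinkler, Rain) - 4 no longer applies, and Soil = 9.
Wet = max(Soil, Rain) - 5  [with Soil=9, Rain=-1]  = 4
Growth = min(Wet, Rain) + 4  [with Wet=4, Rain=-1]  = 3
Yield = -Wet - 2Rain - 2Growth  [with Wet=4, Rain=-1, Growth=3]  = -8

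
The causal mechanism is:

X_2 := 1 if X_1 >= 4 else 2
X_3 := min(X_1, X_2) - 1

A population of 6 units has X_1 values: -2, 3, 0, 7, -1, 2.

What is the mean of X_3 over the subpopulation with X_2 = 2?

-0.8

Observing X_2=2 restricts to units where X_2's equation naturally yields 2: X_1 ∈ {-2, 3, 0, -1, 2}. In that subpopulation X_3 = -3, 1, -1, -2, 1, mean -0.8.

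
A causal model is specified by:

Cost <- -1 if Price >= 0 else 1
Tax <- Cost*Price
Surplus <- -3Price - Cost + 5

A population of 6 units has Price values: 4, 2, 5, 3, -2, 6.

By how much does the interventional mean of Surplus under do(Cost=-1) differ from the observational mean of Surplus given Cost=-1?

The intervention sets Cost=-1 in all 6 units regardless of Price. Recomputing Surplus per unit gives -6, 0, -9, -3, 12, -12; average -3.
Conditioning on Cost=-1 selects the 5 unit(s) with Price ∈ {4, 2, 5, 3, 6}. Their Surplus values: -6, 0, -9, -3, -12. Mean = -6.
Difference = -3 − (-6) = 3.

3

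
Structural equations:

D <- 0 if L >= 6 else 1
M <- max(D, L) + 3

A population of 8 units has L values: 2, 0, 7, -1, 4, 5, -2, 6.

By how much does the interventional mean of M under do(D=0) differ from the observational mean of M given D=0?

do(D=0) breaks D's dependence on L. With D=0 fixed, M across the units is 5, 3, 10, 3, 7, 8, 3, 9, mean 6.
E[M|D=0] averages over only the 2 units with D=0 (L = 7, 6): M = 10, 9, mean 9.5.
Difference = 6 − 9.5 = -3.5.

-3.5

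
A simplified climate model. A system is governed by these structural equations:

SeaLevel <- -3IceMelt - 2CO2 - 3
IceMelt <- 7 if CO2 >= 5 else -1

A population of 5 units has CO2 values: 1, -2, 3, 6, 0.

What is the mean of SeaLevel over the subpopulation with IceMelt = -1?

-1

E[SeaLevel|IceMelt=-1] averages over only the 4 units with IceMelt=-1 (CO2 = 1, -2, 3, 0): SeaLevel = -2, 4, -6, 0, mean -1.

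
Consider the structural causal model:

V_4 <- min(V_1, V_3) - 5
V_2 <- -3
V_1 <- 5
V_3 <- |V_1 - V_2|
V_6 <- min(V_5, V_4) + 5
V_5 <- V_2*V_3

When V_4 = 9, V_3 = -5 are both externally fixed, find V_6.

The joint intervention fixes V_4 = 9, V_3 = -5, removing each variable's own equation.
V_5 = V_2*V_3  [with V_2=-3, V_3=-5]  = 15
V_6 = min(V_5, V_4) + 5  [with V_5=15, V_4=9]  = 14

14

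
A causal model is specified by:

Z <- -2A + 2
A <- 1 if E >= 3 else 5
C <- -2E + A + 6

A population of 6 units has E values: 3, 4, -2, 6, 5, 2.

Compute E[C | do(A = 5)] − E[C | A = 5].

-6

Under do(A=5), A's equation is replaced by A=5 for every unit. Per-unit C: 5, 3, 15, -1, 1, 7. Mean = 5.
E[C|A=5] averages over only the 2 units with A=5 (E = -2, 2): C = 15, 7, mean 11.
Difference = 5 − 11 = -6.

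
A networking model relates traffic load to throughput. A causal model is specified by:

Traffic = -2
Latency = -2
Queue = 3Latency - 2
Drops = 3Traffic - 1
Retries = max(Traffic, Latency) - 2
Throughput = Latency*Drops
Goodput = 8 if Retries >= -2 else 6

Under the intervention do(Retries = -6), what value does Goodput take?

6

Under do(Retries=-6), the mechanism Retries = max(Traffic, Latency) - 2 is discarded; Retries is fixed at -6.
Goodput = 8 if Retries >= -2 else 6  [with Retries=-6]  = 6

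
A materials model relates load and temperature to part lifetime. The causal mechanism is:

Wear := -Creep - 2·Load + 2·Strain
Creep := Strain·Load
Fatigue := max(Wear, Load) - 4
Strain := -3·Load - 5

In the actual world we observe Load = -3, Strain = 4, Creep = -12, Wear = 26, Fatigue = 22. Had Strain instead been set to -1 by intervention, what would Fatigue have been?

do(Strain=-1) replaces the equation Strain := -3·Load - 5 with the constant Strain = -1.
Creep = Strain·Load  [with Strain=-1, Load=-3]  = 3
Wear = -Creep - 2·Load + 2·Strain  [with Creep=3, Load=-3, Strain=-1]  = 1
Fatigue = max(Wear, Load) - 4  [with Wear=1, Load=-3]  = -3

-3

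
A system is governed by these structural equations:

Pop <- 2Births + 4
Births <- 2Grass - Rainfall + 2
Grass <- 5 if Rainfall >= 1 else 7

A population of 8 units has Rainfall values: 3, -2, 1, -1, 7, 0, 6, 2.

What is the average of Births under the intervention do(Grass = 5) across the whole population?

The intervention sets Grass=5 in all 8 units regardless of Rainfall. Recomputing Births per unit gives 9, 14, 11, 13, 5, 12, 6, 10; average 10.

10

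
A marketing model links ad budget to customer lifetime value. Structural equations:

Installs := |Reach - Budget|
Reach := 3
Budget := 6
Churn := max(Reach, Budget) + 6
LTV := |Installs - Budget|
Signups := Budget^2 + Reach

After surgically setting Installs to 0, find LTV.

6

The intervention breaks the incoming arrows to Installs: Installs := |Reach - Budget| no longer applies, and Installs = 0.
LTV = |Installs - Budget|  [with Installs=0, Budget=6]  = 6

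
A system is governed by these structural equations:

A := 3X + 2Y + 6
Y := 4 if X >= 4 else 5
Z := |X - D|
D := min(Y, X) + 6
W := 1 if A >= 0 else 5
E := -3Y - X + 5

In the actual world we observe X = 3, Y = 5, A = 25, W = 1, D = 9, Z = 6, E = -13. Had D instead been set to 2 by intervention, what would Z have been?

The intervention breaks the incoming arrows to D: D := min(Y, X) + 6 no longer applies, and D = 2.
Z = |X - D|  [with X=3, D=2]  = 1

1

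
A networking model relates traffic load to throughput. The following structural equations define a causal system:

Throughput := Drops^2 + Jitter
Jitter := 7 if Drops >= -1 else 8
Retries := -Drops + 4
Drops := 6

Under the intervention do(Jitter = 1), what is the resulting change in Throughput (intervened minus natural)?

-6

The intervention breaks the incoming arrows to Jitter: Jitter := 7 if Drops >= -1 else 8 no longer applies, and Jitter = 1.
Throughput = Drops^2 + Jitter  [with Drops=6, Jitter=1]  = 37
Without intervention: Jitter = 7 if Drops >= -1 else 8  [with Drops=6]  = 7; Throughput = Drops^2 + Jitter  [with Drops=6, Jitter=7]  = 43.
Change = 37 − 43 = -6.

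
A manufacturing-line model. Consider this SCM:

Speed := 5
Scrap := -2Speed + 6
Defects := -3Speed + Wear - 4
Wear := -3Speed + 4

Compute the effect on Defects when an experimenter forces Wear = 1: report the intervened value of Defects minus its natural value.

12

The intervention breaks the incoming arrows to Wear: Wear := -3Speed + 4 no longer applies, and Wear = 1.
Defects = -3Speed + Wear - 4  [with Speed=5, Wear=1]  = -18
Without intervention: Wear = -3Speed + 4  [with Speed=5]  = -11; Defects = -3Speed + Wear - 4  [with Speed=5, Wear=-11]  = -30.
Change = -18 − (-30) = 12.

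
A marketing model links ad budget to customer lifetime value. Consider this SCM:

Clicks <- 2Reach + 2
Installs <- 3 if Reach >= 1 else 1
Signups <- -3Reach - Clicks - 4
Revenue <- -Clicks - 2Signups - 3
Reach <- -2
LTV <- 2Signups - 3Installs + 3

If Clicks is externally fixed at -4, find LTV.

Under do(Clicks=-4), the mechanism Clicks <- 2Reach + 2 is discarded; Clicks is fixed at -4.
Installs = 3 if Reach >= 1 else 1  [with Reach=-2]  = 1
Signups = -3Reach - Clicks - 4  [with Reach=-2, Clicks=-4]  = 6
LTV = 2Signups - 3Installs + 3  [with Signups=6, Installs=1]  = 12

12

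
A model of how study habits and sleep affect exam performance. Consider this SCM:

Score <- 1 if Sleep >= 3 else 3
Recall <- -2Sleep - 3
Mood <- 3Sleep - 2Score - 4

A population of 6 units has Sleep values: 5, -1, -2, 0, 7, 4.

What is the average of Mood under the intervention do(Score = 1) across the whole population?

0.5

The intervention sets Score=1 in all 6 units regardless of Sleep. Recomputing Mood per unit gives 9, -9, -12, -6, 15, 6; average 0.5.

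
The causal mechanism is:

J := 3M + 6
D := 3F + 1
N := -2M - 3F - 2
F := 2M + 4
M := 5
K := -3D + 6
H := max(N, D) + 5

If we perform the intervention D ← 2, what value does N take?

-54

do(D=2) replaces the equation D := 3F + 1 with the constant D = 2.
N is not downstream of the intervention, so its value is determined by the original equations.
F = 2M + 4  [with M=5]  = 14
N = -2M - 3F - 2  [with M=5, F=14]  = -54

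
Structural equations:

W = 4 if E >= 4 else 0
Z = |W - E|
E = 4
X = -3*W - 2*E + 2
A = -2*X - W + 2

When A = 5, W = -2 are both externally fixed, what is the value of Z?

Setting A = 5, W = -2 by intervention discards those variables' equations.
Z = |W - E|  [with W=-2, E=4]  = 6

6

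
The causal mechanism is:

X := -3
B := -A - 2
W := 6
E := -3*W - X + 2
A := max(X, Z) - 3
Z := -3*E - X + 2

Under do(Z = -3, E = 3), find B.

The joint intervention fixes Z = -3, E = 3, removing each variable's own equation.
A = max(X, Z) - 3  [with X=-3, Z=-3]  = -6
B = -A - 2  [with A=-6]  = 4

4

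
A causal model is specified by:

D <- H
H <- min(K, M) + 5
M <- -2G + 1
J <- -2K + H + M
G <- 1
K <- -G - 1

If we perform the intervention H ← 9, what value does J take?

12

Intervening sets H = 9 and removes its equation (H <- min(K, M) + 5).
K = -G - 1  [with G=1]  = -2
M = -2G + 1  [with G=1]  = -1
J = -2K + H + M  [with K=-2, H=9, M=-1]  = 12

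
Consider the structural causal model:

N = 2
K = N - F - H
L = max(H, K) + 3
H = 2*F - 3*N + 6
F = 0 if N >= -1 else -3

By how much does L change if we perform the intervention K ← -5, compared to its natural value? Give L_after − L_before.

Intervening sets K = -5 and removes its equation (K = N - F - H).
F = 0 if N >= -1 else -3  [with N=2]  = 0
H = 2*F - 3*N + 6  [with F=0, N=2]  = 0
L = max(H, K) + 3  [with H=0, K=-5]  = 3
Without intervention: F = 0 if N >= -1 else -3  [with N=2]  = 0; H = 2*F - 3*N + 6  [with F=0, N=2]  = 0; K = N - F - H  [with N=2, F=0, H=0]  = 2; L = max(H, K) + 3  [with H=0, K=2]  = 5.
Change = 3 − 5 = -2.

-2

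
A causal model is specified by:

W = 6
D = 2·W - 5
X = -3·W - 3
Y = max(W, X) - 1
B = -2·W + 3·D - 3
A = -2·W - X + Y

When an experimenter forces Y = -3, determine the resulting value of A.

Under do(Y=-3), the mechanism Y = max(W, X) - 1 is discarded; Y is fixed at -3.
X = -3·W - 3  [with W=6]  = -21
A = -2·W - X + Y  [with W=6, X=-21, Y=-3]  = 6

6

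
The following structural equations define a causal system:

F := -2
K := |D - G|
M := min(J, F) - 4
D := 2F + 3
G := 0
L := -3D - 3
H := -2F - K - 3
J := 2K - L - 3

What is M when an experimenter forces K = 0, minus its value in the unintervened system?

The intervention breaks the incoming arrows to K: K := |D - G| no longer applies, and K = 0.
D = 2F + 3  [with F=-2]  = -1
L = -3D - 3  [with D=-1]  = 0
J = 2K - L - 3  [with K=0, L=0]  = -3
M = min(J, F) - 4  [with J=-3, F=-2]  = -7
Without intervention: D = 2F + 3  [with F=-2]  = -1; K = |D - G|  [with D=-1, G=0]  = 1; L = -3D - 3  [with D=-1]  = 0; J = 2K - L - 3  [with K=1, L=0]  = -1; M = min(J, F) - 4  [with J=-1, F=-2]  = -6.
Change = -7 − (-6) = -1.

-1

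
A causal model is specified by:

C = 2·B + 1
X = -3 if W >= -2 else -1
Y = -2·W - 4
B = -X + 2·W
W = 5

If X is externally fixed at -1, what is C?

do(X=-1) replaces the equation X = -3 if W >= -2 else -1 with the constant X = -1.
B = -X + 2·W  [with X=-1, W=5]  = 11
C = 2·B + 1  [with B=11]  = 23

23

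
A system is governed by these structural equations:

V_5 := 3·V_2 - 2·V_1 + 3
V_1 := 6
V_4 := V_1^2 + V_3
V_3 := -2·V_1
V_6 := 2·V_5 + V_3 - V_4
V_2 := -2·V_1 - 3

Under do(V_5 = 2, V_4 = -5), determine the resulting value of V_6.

Setting V_5 = 2, V_4 = -5 by intervention discards those variables' equations.
V_3 = -2·V_1  [with V_1=6]  = -12
V_6 = 2·V_5 + V_3 - V_4  [with V_5=2, V_3=-12, V_4=-5]  = -3

-3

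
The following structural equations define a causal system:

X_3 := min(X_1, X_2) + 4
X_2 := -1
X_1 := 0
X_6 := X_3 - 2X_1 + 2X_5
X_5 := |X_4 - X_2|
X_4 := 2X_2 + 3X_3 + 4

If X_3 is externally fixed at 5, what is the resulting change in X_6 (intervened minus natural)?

The intervention breaks the incoming arrows to X_3: X_3 := min(X_1, X_2) + 4 no longer applies, and X_3 = 5.
X_4 = 2X_2 + 3X_3 + 4  [with X_2=-1, X_3=5]  = 17
X_5 = |X_4 - X_2|  [with X_4=17, X_2=-1]  = 18
X_6 = X_3 - 2X_1 + 2X_5  [with X_3=5, X_1=0, X_5=18]  = 41
Without intervention: X_3 = min(X_1, X_2) + 4  [with X_1=0, X_2=-1]  = 3; X_4 = 2X_2 + 3X_3 + 4  [with X_2=-1, X_3=3]  = 11; X_5 = |X_4 - X_2|  [with X_4=11, X_2=-1]  = 12; X_6 = X_3 - 2X_1 + 2X_5  [with X_3=3, X_1=0, X_5=12]  = 27.
Change = 41 − 27 = 14.

14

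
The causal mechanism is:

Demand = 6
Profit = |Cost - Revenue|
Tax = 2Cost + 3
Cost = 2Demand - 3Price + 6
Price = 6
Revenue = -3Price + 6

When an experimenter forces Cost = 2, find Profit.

14

The intervention breaks the incoming arrows to Cost: Cost = 2Demand - 3Price + 6 no longer applies, and Cost = 2.
Revenue = -3Price + 6  [with Price=6]  = -12
Profit = |Cost - Revenue|  [with Cost=2, Revenue=-12]  = 14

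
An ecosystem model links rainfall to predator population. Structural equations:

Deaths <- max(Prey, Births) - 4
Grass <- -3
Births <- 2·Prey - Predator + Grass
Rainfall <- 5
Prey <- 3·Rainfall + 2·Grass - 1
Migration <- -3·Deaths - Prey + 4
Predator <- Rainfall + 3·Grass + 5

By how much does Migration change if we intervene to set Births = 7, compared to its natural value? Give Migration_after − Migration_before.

Under do(Births=7), the mechanism Births <- 2·Prey - Predator + Grass is discarded; Births is fixed at 7.
Prey = 3·Rainfall + 2·Grass - 1  [with Rainfall=5, Grass=-3]  = 8
Deaths = max(Prey, Births) - 4  [with Prey=8, Births=7]  = 4
Migration = -3·Deaths - Prey + 4  [with Deaths=4, Prey=8]  = -16
Without intervention: Prey = 3·Rainfall + 2·Grass - 1  [with Rainfall=5, Grass=-3]  = 8; Predator = Rainfall + 3·Grass + 5  [with Rainfall=5, Grass=-3]  = 1; Births = 2·Prey - Predator + Grass  [with Prey=8, Predator=1, Grass=-3]  = 12; Deaths = max(Prey, Births) - 4  [with Prey=8, Births=12]  = 8; Migration = -3·Deaths - Prey + 4  [with Deaths=8, Prey=8]  = -28.
Change = -16 − (-28) = 12.

12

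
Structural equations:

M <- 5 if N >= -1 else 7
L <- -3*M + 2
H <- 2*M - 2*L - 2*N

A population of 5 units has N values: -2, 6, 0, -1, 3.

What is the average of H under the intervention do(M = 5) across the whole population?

33.6

Every unit gets M=5 under the intervention. H values become 40, 24, 36, 38, 30; E[H|do(M=5)] = 33.6.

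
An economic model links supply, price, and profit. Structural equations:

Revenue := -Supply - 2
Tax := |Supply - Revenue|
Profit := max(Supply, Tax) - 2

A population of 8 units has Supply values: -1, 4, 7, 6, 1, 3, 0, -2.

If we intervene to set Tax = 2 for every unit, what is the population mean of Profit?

Under do(Tax=2), Tax's equation is replaced by Tax=2 for every unit. Per-unit Profit: 0, 2, 5, 4, 0, 1, 0, 0. Mean = 1.5.

1.5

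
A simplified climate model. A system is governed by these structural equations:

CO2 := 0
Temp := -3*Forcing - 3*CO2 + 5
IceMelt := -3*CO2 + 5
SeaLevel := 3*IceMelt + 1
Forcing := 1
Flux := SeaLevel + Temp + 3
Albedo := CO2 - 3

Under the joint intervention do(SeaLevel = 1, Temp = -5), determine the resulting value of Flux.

Under do(SeaLevel = 1, Temp = -5), each intervened variable's structural equation is replaced by its fixed value.
Flux = SeaLevel + Temp + 3  [with SeaLevel=1, Temp=-5]  = -1

-1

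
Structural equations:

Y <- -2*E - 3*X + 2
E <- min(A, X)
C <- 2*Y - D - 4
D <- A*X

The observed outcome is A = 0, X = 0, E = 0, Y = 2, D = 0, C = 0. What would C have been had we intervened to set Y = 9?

Under do(Y=9), the mechanism Y <- -2*E - 3*X + 2 is discarded; Y is fixed at 9.
D = A*X  [with A=0, X=0]  = 0
C = 2*Y - D - 4  [with Y=9, D=0]  = 14

14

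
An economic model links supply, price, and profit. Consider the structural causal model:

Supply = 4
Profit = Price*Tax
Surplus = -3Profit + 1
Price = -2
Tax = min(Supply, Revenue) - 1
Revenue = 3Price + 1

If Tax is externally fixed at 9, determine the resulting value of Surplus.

Under do(Tax=9), the mechanism Tax = min(Supply, Revenue) - 1 is discarded; Tax is fixed at 9.
Profit = Price*Tax  [with Price=-2, Tax=9]  = -18
Surplus = -3Profit + 1  [with Profit=-18]  = 55

55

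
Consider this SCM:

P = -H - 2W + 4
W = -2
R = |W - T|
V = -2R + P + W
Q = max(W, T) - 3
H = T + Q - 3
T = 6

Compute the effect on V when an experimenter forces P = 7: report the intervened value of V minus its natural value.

Under do(P=7), the mechanism P = -H - 2W + 4 is discarded; P is fixed at 7.
R = |W - T|  [with W=-2, T=6]  = 8
V = -2R + P + W  [with R=8, P=7, W=-2]  = -11
Without intervention: Q = max(W, T) - 3  [with W=-2, T=6]  = 3; H = T + Q - 3  [with T=6, Q=3]  = 6; P = -H - 2W + 4  [with H=6, W=-2]  = 2; R = |W - T|  [with W=-2, T=6]  = 8; V = -2R + P + W  [with R=8, P=2, W=-2]  = -16.
Change = -11 − (-16) = 5.

5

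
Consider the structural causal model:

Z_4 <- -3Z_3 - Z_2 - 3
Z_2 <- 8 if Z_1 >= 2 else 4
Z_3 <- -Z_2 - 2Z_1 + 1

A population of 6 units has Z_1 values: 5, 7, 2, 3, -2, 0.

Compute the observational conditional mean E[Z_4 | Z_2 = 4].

-4

Conditioning on Z_2=4 selects the 2 unit(s) with Z_1 ∈ {-2, 0}. Their Z_4 values: -10, 2. Mean = -4.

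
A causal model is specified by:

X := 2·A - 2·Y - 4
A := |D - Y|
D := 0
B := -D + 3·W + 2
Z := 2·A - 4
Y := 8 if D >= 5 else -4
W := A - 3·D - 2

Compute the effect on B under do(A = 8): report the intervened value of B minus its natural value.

12

The intervention breaks the incoming arrows to A: A := |D - Y| no longer applies, and A = 8.
W = A - 3·D - 2  [with A=8, D=0]  = 6
B = -D + 3·W + 2  [with D=0, W=6]  = 20
Without intervention: Y = 8 if D >= 5 else -4  [with D=0]  = -4; A = |D - Y|  [with D=0, Y=-4]  = 4; W = A - 3·D - 2  [with A=4, D=0]  = 2; B = -D + 3·W + 2  [with D=0, W=2]  = 8.
Change = 20 − 8 = 12.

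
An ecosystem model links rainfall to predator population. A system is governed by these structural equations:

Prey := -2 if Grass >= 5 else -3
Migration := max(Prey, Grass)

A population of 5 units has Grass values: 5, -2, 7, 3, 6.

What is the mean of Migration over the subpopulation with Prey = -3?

E[Migration|Prey=-3] averages over only the 2 units with Prey=-3 (Grass = -2, 3): Migration = -2, 3, mean 0.5.

0.5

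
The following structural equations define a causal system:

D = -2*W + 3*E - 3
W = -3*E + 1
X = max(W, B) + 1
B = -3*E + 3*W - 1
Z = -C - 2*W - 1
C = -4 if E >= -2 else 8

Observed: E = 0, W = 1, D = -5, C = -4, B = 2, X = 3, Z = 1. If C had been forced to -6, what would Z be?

3

The intervention breaks the incoming arrows to C: C = -4 if E >= -2 else 8 no longer applies, and C = -6.
W = -3*E + 1  [with E=0]  = 1
Z = -C - 2*W - 1  [with C=-6, W=1]  = 3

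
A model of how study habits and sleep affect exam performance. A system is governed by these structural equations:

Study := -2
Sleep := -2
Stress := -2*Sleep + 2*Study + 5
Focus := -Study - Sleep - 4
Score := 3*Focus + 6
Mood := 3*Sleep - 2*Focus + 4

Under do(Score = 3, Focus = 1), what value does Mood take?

-4

Setting Score = 3, Focus = 1 by intervention discards those variables' equations.
Mood = 3*Sleep - 2*Focus + 4  [with Sleep=-2, Focus=1]  = -4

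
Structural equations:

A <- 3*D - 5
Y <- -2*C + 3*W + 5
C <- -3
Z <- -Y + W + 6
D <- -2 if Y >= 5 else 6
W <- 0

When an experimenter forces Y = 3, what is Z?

3

do(Y=3) replaces the equation Y <- -2*C + 3*W + 5 with the constant Y = 3.
Z = -Y + W + 6  [with Y=3, W=0]  = 3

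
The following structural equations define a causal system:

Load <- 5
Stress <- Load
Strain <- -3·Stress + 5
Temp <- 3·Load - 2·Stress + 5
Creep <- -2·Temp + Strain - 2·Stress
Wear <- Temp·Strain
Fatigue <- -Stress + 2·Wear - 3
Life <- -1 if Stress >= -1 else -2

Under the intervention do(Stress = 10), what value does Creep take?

-45

do(Stress=10) replaces the equation Stress <- Load with the constant Stress = 10.
Strain = -3·Stress + 5  [with Stress=10]  = -25
Temp = 3·Load - 2·Stress + 5  [with Load=5, Stress=10]  = 0
Creep = -2·Temp + Strain - 2·Stress  [with Temp=0, Strain=-25, Stress=10]  = -45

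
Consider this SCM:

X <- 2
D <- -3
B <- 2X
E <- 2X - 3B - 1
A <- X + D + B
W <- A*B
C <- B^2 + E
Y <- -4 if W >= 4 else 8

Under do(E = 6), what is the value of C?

22

The intervention breaks the incoming arrows to E: E <- 2X - 3B - 1 no longer applies, and E = 6.
B = 2X  [with X=2]  = 4
C = B^2 + E  [with B=4, E=6]  = 22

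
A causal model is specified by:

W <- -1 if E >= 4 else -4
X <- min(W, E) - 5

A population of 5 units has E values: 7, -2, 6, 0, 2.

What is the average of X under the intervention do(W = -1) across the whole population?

Under do(W=-1), W's equation is replaced by W=-1 for every unit. Per-unit X: -6, -7, -6, -6, -6. Mean = -6.2.

-6.2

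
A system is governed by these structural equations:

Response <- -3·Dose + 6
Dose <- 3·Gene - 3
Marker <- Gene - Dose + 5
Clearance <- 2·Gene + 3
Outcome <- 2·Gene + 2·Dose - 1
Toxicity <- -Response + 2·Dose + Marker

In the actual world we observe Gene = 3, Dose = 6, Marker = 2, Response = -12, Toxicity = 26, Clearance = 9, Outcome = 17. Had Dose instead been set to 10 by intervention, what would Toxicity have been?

42

do(Dose=10) replaces the equation Dose <- 3·Gene - 3 with the constant Dose = 10.
Marker = Gene - Dose + 5  [with Gene=3, Dose=10]  = -2
Response = -3·Dose + 6  [with Dose=10]  = -24
Toxicity = -Response + 2·Dose + Marker  [with Response=-24, Dose=10, Marker=-2]  = 42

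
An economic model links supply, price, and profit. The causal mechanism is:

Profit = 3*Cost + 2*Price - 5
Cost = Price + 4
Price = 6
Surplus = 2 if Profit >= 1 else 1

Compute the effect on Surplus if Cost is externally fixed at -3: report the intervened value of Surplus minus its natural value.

-1

Under do(Cost=-3), the mechanism Cost = Price + 4 is discarded; Cost is fixed at -3.
Profit = 3*Cost + 2*Price - 5  [with Cost=-3, Price=6]  = -2
Surplus = 2 if Profit >= 1 else 1  [with Profit=-2]  = 1
Without intervention: Cost = Price + 4  [with Price=6]  = 10; Profit = 3*Cost + 2*Price - 5  [with Cost=10, Price=6]  = 37; Surplus = 2 if Profit >= 1 else 1  [with Profit=37]  = 2.
Change = 1 − 2 = -1.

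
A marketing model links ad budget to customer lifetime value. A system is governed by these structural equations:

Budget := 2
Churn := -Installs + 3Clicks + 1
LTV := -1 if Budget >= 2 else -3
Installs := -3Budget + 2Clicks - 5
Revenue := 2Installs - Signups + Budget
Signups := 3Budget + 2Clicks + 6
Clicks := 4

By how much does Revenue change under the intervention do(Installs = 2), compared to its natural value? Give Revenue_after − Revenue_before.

10

The intervention breaks the incoming arrows to Installs: Installs := -3Budget + 2Clicks - 5 no longer applies, and Installs = 2.
Signups = 3Budget + 2Clicks + 6  [with Budget=2, Clicks=4]  = 20
Revenue = 2Installs - Signups + Budget  [with Installs=2, Signups=20, Budget=2]  = -14
Without intervention: Installs = -3Budget + 2Clicks - 5  [with Budget=2, Clicks=4]  = -3; Signups = 3Budget + 2Clicks + 6  [with Budget=2, Clicks=4]  = 20; Revenue = 2Installs - Signups + Budget  [with Installs=-3, Signups=20, Budget=2]  = -24.
Change = -14 − (-24) = 10.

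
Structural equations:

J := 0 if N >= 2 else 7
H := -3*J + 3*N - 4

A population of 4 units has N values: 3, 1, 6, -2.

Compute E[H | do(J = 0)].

Under do(J=0), J's equation is replaced by J=0 for every unit. Per-unit H: 5, -1, 14, -10. Mean = 2.

2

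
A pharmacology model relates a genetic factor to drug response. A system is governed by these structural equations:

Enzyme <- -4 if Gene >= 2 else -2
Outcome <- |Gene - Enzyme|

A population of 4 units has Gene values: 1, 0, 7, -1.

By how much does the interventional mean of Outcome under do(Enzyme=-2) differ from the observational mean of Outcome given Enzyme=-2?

The intervention sets Enzyme=-2 in all 4 units regardless of Gene. Recomputing Outcome per unit gives 3, 2, 9, 1; average 3.75.
Observing Enzyme=-2 restricts to units where Enzyme's equation naturally yields -2: Gene ∈ {1, 0, -1}. In that subpopulation Outcome = 3, 2, 1, mean 2.
Difference = 3.75 − 2 = 1.75.

1.75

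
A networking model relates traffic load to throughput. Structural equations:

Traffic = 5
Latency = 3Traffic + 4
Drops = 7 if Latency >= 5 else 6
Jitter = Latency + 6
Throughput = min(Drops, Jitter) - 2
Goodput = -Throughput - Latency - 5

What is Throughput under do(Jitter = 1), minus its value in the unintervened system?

Intervening sets Jitter = 1 and removes its equation (Jitter = Latency + 6).
Latency = 3Traffic + 4  [with Traffic=5]  = 19
Drops = 7 if Latency >= 5 else 6  [with Latency=19]  = 7
Throughput = min(Drops, Jitter) - 2  [with Drops=7, Jitter=1]  = -1
Without intervention: Latency = 3Traffic + 4  [with Traffic=5]  = 19; Drops = 7 if Latency >= 5 else 6  [with Latency=19]  = 7; Jitter = Latency + 6  [with Latency=19]  = 25; Throughput = min(Drops, Jitter) - 2  [with Drops=7, Jitter=25]  = 5.
Change = -1 − 5 = -6.

-6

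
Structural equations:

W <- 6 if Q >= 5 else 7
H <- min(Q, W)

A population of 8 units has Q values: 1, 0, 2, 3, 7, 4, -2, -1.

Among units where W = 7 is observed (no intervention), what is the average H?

1

Conditioning on W=7 selects the 7 unit(s) with Q ∈ {1, 0, 2, 3, 4, -2, -1}. Their H values: 1, 0, 2, 3, 4, -2, -1. Mean = 1.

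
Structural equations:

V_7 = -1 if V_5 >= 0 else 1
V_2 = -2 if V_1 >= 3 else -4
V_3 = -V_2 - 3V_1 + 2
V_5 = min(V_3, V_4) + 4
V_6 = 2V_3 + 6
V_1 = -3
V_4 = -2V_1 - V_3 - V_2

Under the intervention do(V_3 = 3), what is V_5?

7

do(V_3=3) replaces the equation V_3 = -V_2 - 3V_1 + 2 with the constant V_3 = 3.
V_2 = -2 if V_1 >= 3 else -4  [with V_1=-3]  = -4
V_4 = -2V_1 - V_3 - V_2  [with V_1=-3, V_3=3, V_2=-4]  = 7
V_5 = min(V_3, V_4) + 4  [with V_3=3, V_4=7]  = 7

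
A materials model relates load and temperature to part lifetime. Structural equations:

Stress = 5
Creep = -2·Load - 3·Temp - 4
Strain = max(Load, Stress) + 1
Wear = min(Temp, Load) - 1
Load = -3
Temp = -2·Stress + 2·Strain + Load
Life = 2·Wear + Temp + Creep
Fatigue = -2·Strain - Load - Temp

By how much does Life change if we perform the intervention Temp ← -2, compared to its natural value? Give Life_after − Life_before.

2

do(Temp=-2) replaces the equation Temp = -2·Stress + 2·Strain + Load with the constant Temp = -2.
Creep = -2·Load - 3·Temp - 4  [with Load=-3, Temp=-2]  = 8
Wear = min(Temp, Load) - 1  [with Temp=-2, Load=-3]  = -4
Life = 2·Wear + Temp + Creep  [with Wear=-4, Temp=-2, Creep=8]  = -2
Without intervention: Strain = max(Load, Stress) + 1  [with Load=-3, Stress=5]  = 6; Temp = -2·Stress + 2·Strain + Load  [with Stress=5, Strain=6, Load=-3]  = -1; Creep = -2·Load - 3·Temp - 4  [with Load=-3, Temp=-1]  = 5; Wear = min(Temp, Load) - 1  [with Temp=-1, Load=-3]  = -4; Life = 2·Wear + Temp + Creep  [with Wear=-4, Temp=-1, Creep=5]  = -4.
Change = -2 − (-4) = 2.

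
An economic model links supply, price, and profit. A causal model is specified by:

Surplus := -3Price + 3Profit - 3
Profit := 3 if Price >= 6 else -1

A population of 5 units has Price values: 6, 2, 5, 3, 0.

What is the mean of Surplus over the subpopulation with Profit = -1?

-13.5

E[Surplus|Profit=-1] averages over only the 4 units with Profit=-1 (Price = 2, 5, 3, 0): Surplus = -12, -21, -15, -6, mean -13.5.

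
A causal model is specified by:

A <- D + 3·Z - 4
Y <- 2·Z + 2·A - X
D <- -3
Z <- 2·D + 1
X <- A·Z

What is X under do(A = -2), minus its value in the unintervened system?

-100

The intervention breaks the incoming arrows to A: A <- D + 3·Z - 4 no longer applies, and A = -2.
Z = 2·D + 1  [with D=-3]  = -5
X = A·Z  [with A=-2, Z=-5]  = 10
Without intervention: Z = 2·D + 1  [with D=-3]  = -5; A = D + 3·Z - 4  [with D=-3, Z=-5]  = -22; X = A·Z  [with A=-22, Z=-5]  = 110.
Change = 10 − 110 = -100.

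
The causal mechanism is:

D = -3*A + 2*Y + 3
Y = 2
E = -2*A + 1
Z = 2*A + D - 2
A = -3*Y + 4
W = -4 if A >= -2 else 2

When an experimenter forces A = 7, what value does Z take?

do(A=7) replaces the equation A = -3*Y + 4 with the constant A = 7.
D = -3*A + 2*Y + 3  [with A=7, Y=2]  = -14
Z = 2*A + D - 2  [with A=7, D=-14]  = -2

-2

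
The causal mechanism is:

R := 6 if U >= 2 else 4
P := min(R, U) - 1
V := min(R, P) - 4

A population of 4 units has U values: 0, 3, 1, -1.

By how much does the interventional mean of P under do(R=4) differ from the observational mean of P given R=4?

Under do(R=4), R's equation is replaced by R=4 for every unit. Per-unit P: -1, 2, 0, -2. Mean = -0.25.
Conditioning on R=4 selects the 3 unit(s) with U ∈ {0, 1, -1}. Their P values: -1, 0, -2. Mean = -1.
Difference = -0.25 − (-1) = 0.75.

0.75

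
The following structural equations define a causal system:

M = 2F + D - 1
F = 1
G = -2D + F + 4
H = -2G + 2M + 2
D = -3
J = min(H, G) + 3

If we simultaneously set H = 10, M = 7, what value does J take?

The joint intervention fixes H = 10, M = 7, removing each variable's own equation.
G = -2D + F + 4  [with D=-3, F=1]  = 11
J = min(H, G) + 3  [with H=10, G=11]  = 13

13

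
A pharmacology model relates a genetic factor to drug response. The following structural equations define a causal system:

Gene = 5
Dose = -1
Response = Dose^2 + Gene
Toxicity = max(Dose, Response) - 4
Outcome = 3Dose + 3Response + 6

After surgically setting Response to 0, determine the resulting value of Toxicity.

The intervention breaks the incoming arrows to Response: Response = Dose^2 + Gene no longer applies, and Response = 0.
Toxicity = max(Dose, Response) - 4  [with Dose=-1, Response=0]  = -4

-4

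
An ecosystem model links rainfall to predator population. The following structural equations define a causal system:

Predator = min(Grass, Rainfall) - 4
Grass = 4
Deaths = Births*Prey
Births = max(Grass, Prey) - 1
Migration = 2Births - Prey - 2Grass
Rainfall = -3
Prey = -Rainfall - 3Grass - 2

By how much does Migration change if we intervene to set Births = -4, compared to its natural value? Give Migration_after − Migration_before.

Under do(Births=-4), the mechanism Births = max(Grass, Prey) - 1 is discarded; Births is fixed at -4.
Prey = -Rainfall - 3Grass - 2  [with Rainfall=-3, Grass=4]  = -11
Migration = 2Births - Prey - 2Grass  [with Births=-4, Prey=-11, Grass=4]  = -5
Without intervention: Prey = -Rainfall - 3Grass - 2  [with Rainfall=-3, Grass=4]  = -11; Births = max(Grass, Prey) - 1  [with Grass=4, Prey=-11]  = 3; Migration = 2Births - Prey - 2Grass  [with Births=3, Prey=-11, Grass=4]  = 9.
Change = -5 − 9 = -14.

-14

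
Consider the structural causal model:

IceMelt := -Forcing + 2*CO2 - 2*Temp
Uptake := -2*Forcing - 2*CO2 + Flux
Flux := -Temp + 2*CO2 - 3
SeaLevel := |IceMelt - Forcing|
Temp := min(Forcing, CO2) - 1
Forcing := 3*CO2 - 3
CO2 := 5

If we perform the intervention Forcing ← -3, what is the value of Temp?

The intervention breaks the incoming arrows to Forcing: Forcing := 3*CO2 - 3 no longer applies, and Forcing = -3.
Temp = min(Forcing, CO2) - 1  [with Forcing=-3, CO2=5]  = -4

-4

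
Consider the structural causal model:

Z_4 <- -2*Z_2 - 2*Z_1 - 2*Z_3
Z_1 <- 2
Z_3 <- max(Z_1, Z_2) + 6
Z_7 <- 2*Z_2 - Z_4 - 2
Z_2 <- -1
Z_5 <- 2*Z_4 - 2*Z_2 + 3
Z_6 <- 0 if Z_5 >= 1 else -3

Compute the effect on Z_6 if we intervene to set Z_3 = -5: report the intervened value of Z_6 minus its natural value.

The intervention breaks the incoming arrows to Z_3: Z_3 <- max(Z_1, Z_2) + 6 no longer applies, and Z_3 = -5.
Z_4 = -2*Z_2 - 2*Z_1 - 2*Z_3  [with Z_2=-1, Z_1=2, Z_3=-5]  = 8
Z_5 = 2*Z_4 - 2*Z_2 + 3  [with Z_4=8, Z_2=-1]  = 21
Z_6 = 0 if Z_5 >= 1 else -3  [with Z_5=21]  = 0
Without intervention: Z_3 = max(Z_1, Z_2) + 6  [with Z_1=2, Z_2=-1]  = 8; Z_4 = -2*Z_2 - 2*Z_1 - 2*Z_3  [with Z_2=-1, Z_1=2, Z_3=8]  = -18; Z_5 = 2*Z_4 - 2*Z_2 + 3  [with Z_4=-18, Z_2=-1]  = -31; Z_6 = 0 if Z_5 >= 1 else -3  [with Z_5=-31]  = -3.
Change = 0 − (-3) = 3.

3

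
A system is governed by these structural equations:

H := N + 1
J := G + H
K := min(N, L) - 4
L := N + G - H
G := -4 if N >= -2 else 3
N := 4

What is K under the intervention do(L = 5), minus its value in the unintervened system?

Intervening sets L = 5 and removes its equation (L := N + G - H).
K = min(N, L) - 4  [with N=4, L=5]  = 0
Without intervention: G = -4 if N >= -2 else 3  [with N=4]  = -4; H = N + 1  [with N=4]  = 5; L = N + G - H  [with N=4, G=-4, H=5]  = -5; K = min(N, L) - 4  [with N=4, L=-5]  = -9.
Change = 0 − (-9) = 9.

9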